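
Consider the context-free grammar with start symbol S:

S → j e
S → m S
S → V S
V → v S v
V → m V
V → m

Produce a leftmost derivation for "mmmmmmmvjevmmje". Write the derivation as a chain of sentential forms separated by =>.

S => VS => mVS => mmVS => mmmVS => mmmmVS => mmmmmVS => mmmmmmVS => mmmmmmmVS => mmmmmmmvSvS => mmmmmmmvjevS => mmmmmmmvjevmS => mmmmmmmvjevmVS => mmmmmmmvjevmmS => mmmmmmmvjevmmje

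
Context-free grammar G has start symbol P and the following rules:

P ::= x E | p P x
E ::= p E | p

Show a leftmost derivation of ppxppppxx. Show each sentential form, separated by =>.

P => pPx => ppPxx => ppxExx => ppxpExx => ppxppExx => ppxpppExx => ppxppppxx

P => pPx   [P ::= p P x]
pPx => ppPxx   [P ::= p P x]
ppPxx => ppxExx   [P ::= x E]
ppxExx => ppxpExx   [E ::= p E]
ppxpExx => ppxppExx   [E ::= p E]
ppxppExx => ppxpppExx   [E ::= p E]
ppxpppExx => ppxppppxx   [E ::= p]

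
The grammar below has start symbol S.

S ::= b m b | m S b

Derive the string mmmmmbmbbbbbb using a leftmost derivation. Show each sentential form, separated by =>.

S=>mSb=>mmSbb=>mmmSbbb=>mmmmSbbbb=>mmmmmSbbbbb=>mmmmmbmbbbbbb

S => mSb   [S ::= m S b]
mSb => mmSbb   [S ::= m S b]
mmSbb => mmmSbbb   [S ::= m S b]
mmmSbbb => mmmmSbbbb   [S ::= m S b]
mmmmSbbbb => mmmmmSbbbbb   [S ::= m S b]
mmmmmSbbbbb => mmmmmbmbbbbbb   [S ::= b m b]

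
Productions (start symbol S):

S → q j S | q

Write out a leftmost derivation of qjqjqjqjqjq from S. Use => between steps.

S => qjS   [S → q j S]
qjS => qjqjS   [S → q j S]
qjqjS => qjqjqjS   [S → q j S]
qjqjqjS => qjqjqjqjS   [S → q j S]
qjqjqjqjS => qjqjqjqjqjS   [S → q j S]
qjqjqjqjqjS => qjqjqjqjqjq   [S → q]

S=>qjS=>qjqjS=>qjqjqjS=>qjqjqjqjS=>qjqjqjqjqjS=>qjqjqjqjqjq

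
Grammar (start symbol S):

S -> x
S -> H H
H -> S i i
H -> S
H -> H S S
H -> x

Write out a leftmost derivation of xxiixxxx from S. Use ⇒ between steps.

S ⇒ HH ⇒ HSSH ⇒ SSSH ⇒ xSSH ⇒ xHHSH ⇒ xSiiHSH ⇒ xxiiHSH ⇒ xxiiSSH ⇒ xxiiHHSH ⇒ xxiixHSH ⇒ xxiixxSH ⇒ xxiixxxH ⇒ xxiixxxS ⇒ xxiixxxx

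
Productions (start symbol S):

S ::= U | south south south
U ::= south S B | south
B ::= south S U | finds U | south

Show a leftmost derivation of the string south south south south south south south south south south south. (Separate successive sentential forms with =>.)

S => U   [S ::= U]
U => south S B   [U ::= south S B]
south S B => south U B   [S ::= U]
south U B => south south S B B   [U ::= south S B]
south south S B B => south south south south south B B   [S ::= south south south]
south south south south south B B => south south south south south south B   [B ::= south]
south south south south south south B => south south south south south south south S U   [B ::= south S U]
south south south south south south south S U => south south south south south south south south south south U   [S ::= south south south]
south south south south south south south south south south U => south south south south south south south south south south south   [U ::= south]

S => U => south S B => south U B => south south S B B => south south south south south B B => south south south south south south B => south south south south south south south S U => south south south south south south south south south south U => south south south south south south south south south south south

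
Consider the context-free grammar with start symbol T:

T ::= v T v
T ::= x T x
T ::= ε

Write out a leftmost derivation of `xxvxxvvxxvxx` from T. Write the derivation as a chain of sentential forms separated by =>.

T => xTx   [T ::= x T x]
xTx => xxTxx   [T ::= x T x]
xxTxx => xxvTvxx   [T ::= v T v]
xxvTvxx => xxvxTxvxx   [T ::= x T x]
xxvxTxvxx => xxvxxTxxvxx   [T ::= x T x]
xxvxxTxxvxx => xxvxxvTvxxvxx   [T ::= v T v]
xxvxxvTvxxvxx => xxvxxvvxxvxx   [T ::= ε]

T=>xTx=>xxTxx=>xxvTvxx=>xxvxTxvxx=>xxvxxTxxvxx=>xxvxxvTvxxvxx=>xxvxxvvxxvxx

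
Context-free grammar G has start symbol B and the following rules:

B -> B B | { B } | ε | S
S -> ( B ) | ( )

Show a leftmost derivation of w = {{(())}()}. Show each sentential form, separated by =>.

B => {B} => {BB} => {{B}B} => {{S}B} => {{(B)}B} => {{(S)}B} => {{(())}B} => {{(())}S} => {{(())}()}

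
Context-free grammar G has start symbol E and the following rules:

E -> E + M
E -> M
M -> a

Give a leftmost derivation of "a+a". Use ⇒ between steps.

E ⇒ E+M   [E -> E + M]
E+M ⇒ M+M   [E -> M]
M+M ⇒ a+M   [M -> a]
a+M ⇒ a+a   [M -> a]

E ⇒ E+M ⇒ M+M ⇒ a+M ⇒ a+a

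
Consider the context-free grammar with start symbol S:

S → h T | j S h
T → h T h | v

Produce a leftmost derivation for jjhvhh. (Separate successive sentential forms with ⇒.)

S⇒jSh⇒jjShh⇒jjhThh⇒jjhvhh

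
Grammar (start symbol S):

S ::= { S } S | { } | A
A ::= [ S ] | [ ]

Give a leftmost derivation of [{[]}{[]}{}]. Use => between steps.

S => A => [S] => [{S}S] => [{A}S] => [{[]}S] => [{[]}{S}S] => [{[]}{A}S] => [{[]}{[]}S] => [{[]}{[]}{}]

S => A   [S ::= A]
A => [S]   [A ::= [ S ]]
[S] => [{S}S]   [S ::= { S } S]
[{S}S] => [{A}S]   [S ::= A]
[{A}S] => [{[]}S]   [A ::= [ ]]
[{[]}S] => [{[]}{S}S]   [S ::= { S } S]
[{[]}{S}S] => [{[]}{A}S]   [S ::= A]
[{[]}{A}S] => [{[]}{[]}S]   [A ::= [ ]]
[{[]}{[]}S] => [{[]}{[]}{}]   [S ::= { }]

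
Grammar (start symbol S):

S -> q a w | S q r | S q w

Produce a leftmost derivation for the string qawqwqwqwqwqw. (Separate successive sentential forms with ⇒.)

S ⇒ Sqw   [S -> S q w]
Sqw ⇒ Sqwqw   [S -> S q w]
Sqwqw ⇒ Sqwqwqw   [S -> S q w]
Sqwqwqw ⇒ Sqwqwqwqw   [S -> S q w]
Sqwqwqwqw ⇒ Sqwqwqwqwqw   [S -> S q w]
Sqwqwqwqwqw ⇒ qawqwqwqwqwqw   [S -> q a w]

S ⇒ Sqw ⇒ Sqwqw ⇒ Sqwqwqw ⇒ Sqwqwqwqw ⇒ Sqwqwqwqwqw ⇒ qawqwqwqwqwqw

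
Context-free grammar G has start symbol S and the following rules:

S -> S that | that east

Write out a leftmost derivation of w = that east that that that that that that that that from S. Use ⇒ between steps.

S ⇒ S that   [S -> S that]
S that ⇒ S that that   [S -> S that]
S that that ⇒ S that that that   [S -> S that]
S that that that ⇒ S that that that that   [S -> S that]
S that that that that ⇒ S that that that that that   [S -> S that]
S that that that that that ⇒ S that that that that that that   [S -> S that]
S that that that that that that ⇒ S that that that that that that that   [S -> S that]
S that that that that that that that ⇒ S that that that that that that that that   [S -> S that]
S that that that that that that that that ⇒ that east that that that that that that that that   [S -> that east]

S ⇒ S that ⇒ S that that ⇒ S that that that ⇒ S that that that that ⇒ S that that that that that ⇒ S that that that that that that ⇒ S that that that that that that that ⇒ S that that that that that that that that ⇒ that east that that that that that that that that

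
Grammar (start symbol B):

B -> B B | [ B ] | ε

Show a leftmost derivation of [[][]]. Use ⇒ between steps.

B ⇒ BB ⇒ BBB ⇒ [B]BB ⇒ [BB]BB ⇒ [[B]B]BB ⇒ [[]B]BB ⇒ [[][B]]BB ⇒ [[][]]BB ⇒ [[][]]B ⇒ [[][]]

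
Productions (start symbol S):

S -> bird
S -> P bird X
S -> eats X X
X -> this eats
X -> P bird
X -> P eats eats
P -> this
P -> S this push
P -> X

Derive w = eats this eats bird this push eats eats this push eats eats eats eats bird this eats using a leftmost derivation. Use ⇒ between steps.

S ⇒ P bird X   [S -> P bird X]
P bird X ⇒ X bird X   [P -> X]
X bird X ⇒ P eats eats bird X   [X -> P eats eats]
P eats eats bird X ⇒ X eats eats bird X   [P -> X]
X eats eats bird X ⇒ P eats eats eats eats bird X   [X -> P eats eats]
P eats eats eats eats bird X ⇒ S this push eats eats eats eats bird X   [P -> S this push]
S this push eats eats eats eats bird X ⇒ eats X X this push eats eats eats eats bird X   [S -> eats X X]
eats X X this push eats eats eats eats bird X ⇒ eats this eats X this push eats eats eats eats bird X   [X -> this eats]
eats this eats X this push eats eats eats eats bird X ⇒ eats this eats P eats eats this push eats eats eats eats bird X   [X -> P eats eats]
eats this eats P eats eats this push eats eats eats eats bird X ⇒ eats this eats S this push eats eats this push eats eats eats eats bird X   [P -> S this push]
eats this eats S this push eats eats this push eats eats eats eats bird X ⇒ eats this eats bird this push eats eats this push eats eats eats eats bird X   [S -> bird]
eats this eats bird this push eats eats this push eats eats eats eats bird X ⇒ eats this eats bird this push eats eats this push eats eats eats eats bird this eats   [X -> this eats]

S ⇒ P bird X ⇒ X bird X ⇒ P eats eats bird X ⇒ X eats eats bird X ⇒ P eats eats eats eats bird X ⇒ S this push eats eats eats eats bird X ⇒ eats X X this push eats eats eats eats bird X ⇒ eats this eats X this push eats eats eats eats bird X ⇒ eats this eats P eats eats this push eats eats eats eats bird X ⇒ eats this eats S this push eats eats this push eats eats eats eats bird X ⇒ eats this eats bird this push eats eats this push eats eats eats eats bird X ⇒ eats this eats bird this push eats eats this push eats eats eats eats bird this eats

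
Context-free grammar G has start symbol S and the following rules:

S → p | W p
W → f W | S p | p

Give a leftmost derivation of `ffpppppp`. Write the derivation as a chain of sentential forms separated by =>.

S => Wp   [S → W p]
Wp => Spp   [W → S p]
Spp => Wppp   [S → W p]
Wppp => fWppp   [W → f W]
fWppp => ffWppp   [W → f W]
ffWppp => ffSpppp   [W → S p]
ffSpppp => ffWppppp   [S → W p]
ffWppppp => ffpppppp   [W → p]

S => Wp => Spp => Wppp => fWppp => ffWppp => ffSpppp => ffWppppp => ffpppppp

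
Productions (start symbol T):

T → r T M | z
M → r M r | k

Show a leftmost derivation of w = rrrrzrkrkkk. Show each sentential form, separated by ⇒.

T⇒rTM⇒rrTMM⇒rrrTMMM⇒rrrrTMMMM⇒rrrrzMMMM⇒rrrrzrMrMMM⇒rrrrzrkrMMM⇒rrrrzrkrkMM⇒rrrrzrkrkkM⇒rrrrzrkrkkk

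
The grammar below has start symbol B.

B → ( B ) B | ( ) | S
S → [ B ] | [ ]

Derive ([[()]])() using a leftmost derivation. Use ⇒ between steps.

B ⇒ (B)B ⇒ (S)B ⇒ ([B])B ⇒ ([S])B ⇒ ([[B]])B ⇒ ([[()]])B ⇒ ([[()]])()

B ⇒ (B)B   [B → ( B ) B]
(B)B ⇒ (S)B   [B → S]
(S)B ⇒ ([B])B   [S → [ B ]]
([B])B ⇒ ([S])B   [B → S]
([S])B ⇒ ([[B]])B   [S → [ B ]]
([[B]])B ⇒ ([[()]])B   [B → ( )]
([[()]])B ⇒ ([[()]])()   [B → ( )]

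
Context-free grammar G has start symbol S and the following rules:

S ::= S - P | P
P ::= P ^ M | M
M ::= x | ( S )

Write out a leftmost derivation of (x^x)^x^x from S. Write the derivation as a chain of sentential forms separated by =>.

S => P => P^M => P^M^M => M^M^M => (S)^M^M => (P)^M^M => (P^M)^M^M => (M^M)^M^M => (x^M)^M^M => (x^x)^M^M => (x^x)^x^M => (x^x)^x^x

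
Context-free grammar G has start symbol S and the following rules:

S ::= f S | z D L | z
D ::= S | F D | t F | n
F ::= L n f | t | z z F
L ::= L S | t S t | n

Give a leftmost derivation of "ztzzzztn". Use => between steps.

S => zDL   [S ::= z D L]
zDL => ztFL   [D ::= t F]
ztFL => ztzzFL   [F ::= z z F]
ztzzFL => ztzzzzFL   [F ::= z z F]
ztzzzzFL => ztzzzztL   [F ::= t]
ztzzzztL => ztzzzztn   [L ::= n]

S=>zDL=>ztFL=>ztzzFL=>ztzzzzFL=>ztzzzztL=>ztzzzztn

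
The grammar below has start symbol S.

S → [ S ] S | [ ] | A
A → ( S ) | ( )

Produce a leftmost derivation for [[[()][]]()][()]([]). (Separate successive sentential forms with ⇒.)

S⇒[S]S⇒[[S]S]S⇒[[[S]S]S]S⇒[[[A]S]S]S⇒[[[()]S]S]S⇒[[[()][]]S]S⇒[[[()][]]A]S⇒[[[()][]]()]S⇒[[[()][]]()][S]S⇒[[[()][]]()][A]S⇒[[[()][]]()][()]S⇒[[[()][]]()][()]A⇒[[[()][]]()][()](S)⇒[[[()][]]()][()]([])

S ⇒ [S]S   [S → [ S ] S]
[S]S ⇒ [[S]S]S   [S → [ S ] S]
[[S]S]S ⇒ [[[S]S]S]S   [S → [ S ] S]
[[[S]S]S]S ⇒ [[[A]S]S]S   [S → A]
[[[A]S]S]S ⇒ [[[()]S]S]S   [A → ( )]
[[[()]S]S]S ⇒ [[[()][]]S]S   [S → [ ]]
[[[()][]]S]S ⇒ [[[()][]]A]S   [S → A]
[[[()][]]A]S ⇒ [[[()][]]()]S   [A → ( )]
[[[()][]]()]S ⇒ [[[()][]]()][S]S   [S → [ S ] S]
[[[()][]]()][S]S ⇒ [[[()][]]()][A]S   [S → A]
[[[()][]]()][A]S ⇒ [[[()][]]()][()]S   [A → ( )]
[[[()][]]()][()]S ⇒ [[[()][]]()][()]A   [S → A]
[[[()][]]()][()]A ⇒ [[[()][]]()][()](S)   [A → ( S )]
[[[()][]]()][()](S) ⇒ [[[()][]]()][()]([])   [S → [ ]]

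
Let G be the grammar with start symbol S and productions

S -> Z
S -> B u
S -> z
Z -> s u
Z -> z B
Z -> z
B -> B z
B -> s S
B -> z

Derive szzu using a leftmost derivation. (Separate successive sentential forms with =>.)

S => Bu => sSu => sZu => szBu => szzu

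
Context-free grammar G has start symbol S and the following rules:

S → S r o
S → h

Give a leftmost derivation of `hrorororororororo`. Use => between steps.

S=>Sro=>Sroro=>Srororo=>Srorororo=>Srororororo=>Srorororororo=>Srororororororo=>Srorororororororo=>hrorororororororo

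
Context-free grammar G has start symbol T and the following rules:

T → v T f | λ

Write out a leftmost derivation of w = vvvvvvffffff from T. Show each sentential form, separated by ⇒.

T ⇒ vTf ⇒ vvTff ⇒ vvvTfff ⇒ vvvvTffff ⇒ vvvvvTfffff ⇒ vvvvvvTffffff ⇒ vvvvvvffffff

T ⇒ vTf   [T → v T f]
vTf ⇒ vvTff   [T → v T f]
vvTff ⇒ vvvTfff   [T → v T f]
vvvTfff ⇒ vvvvTffff   [T → v T f]
vvvvTffff ⇒ vvvvvTfffff   [T → v T f]
vvvvvTfffff ⇒ vvvvvvTffffff   [T → v T f]
vvvvvvTffffff ⇒ vvvvvvffffff   [T → λ]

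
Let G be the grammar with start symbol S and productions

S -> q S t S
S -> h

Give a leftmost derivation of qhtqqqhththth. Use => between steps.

S => qStS   [S -> q S t S]
qStS => qhtS   [S -> h]
qhtS => qhtqStS   [S -> q S t S]
qhtqStS => qhtqqStStS   [S -> q S t S]
qhtqqStStS => qhtqqqStStStS   [S -> q S t S]
qhtqqqStStStS => qhtqqqhtStStS   [S -> h]
qhtqqqhtStStS => qhtqqqhthtStS   [S -> h]
qhtqqqhthtStS => qhtqqqhththtS   [S -> h]
qhtqqqhththtS => qhtqqqhththth   [S -> h]

S => qStS => qhtS => qhtqStS => qhtqqStStS => qhtqqqStStStS => qhtqqqhtStStS => qhtqqqhthtStS => qhtqqqhththtS => qhtqqqhththth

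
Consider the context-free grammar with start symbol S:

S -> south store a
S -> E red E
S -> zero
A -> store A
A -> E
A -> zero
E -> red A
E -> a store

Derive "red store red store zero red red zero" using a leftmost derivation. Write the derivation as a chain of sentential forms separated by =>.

S => E red E   [S -> E red E]
E red E => red A red E   [E -> red A]
red A red E => red store A red E   [A -> store A]
red store A red E => red store E red E   [A -> E]
red store E red E => red store red A red E   [E -> red A]
red store red A red E => red store red store A red E   [A -> store A]
red store red store A red E => red store red store zero red E   [A -> zero]
red store red store zero red E => red store red store zero red red A   [E -> red A]
red store red store zero red red A => red store red store zero red red zero   [A -> zero]

S => E red E => red A red E => red store A red E => red store E red E => red store red A red E => red store red store A red E => red store red store zero red E => red store red store zero red red A => red store red store zero red red zero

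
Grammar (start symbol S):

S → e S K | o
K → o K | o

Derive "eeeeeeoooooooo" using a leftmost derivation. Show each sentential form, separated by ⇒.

S ⇒ eSK ⇒ eeSKK ⇒ eeeSKKK ⇒ eeeeSKKKK ⇒ eeeeeSKKKKK ⇒ eeeeeeSKKKKKK ⇒ eeeeeeoKKKKKK ⇒ eeeeeeooKKKKKK ⇒ eeeeeeoooKKKKK ⇒ eeeeeeooooKKKK ⇒ eeeeeeoooooKKK ⇒ eeeeeeooooooKK ⇒ eeeeeeoooooooK ⇒ eeeeeeoooooooo

S ⇒ eSK   [S → e S K]
eSK ⇒ eeSKK   [S → e S K]
eeSKK ⇒ eeeSKKK   [S → e S K]
eeeSKKK ⇒ eeeeSKKKK   [S → e S K]
eeeeSKKKK ⇒ eeeeeSKKKKK   [S → e S K]
eeeeeSKKKKK ⇒ eeeeeeSKKKKKK   [S → e S K]
eeeeeeSKKKKKK ⇒ eeeeeeoKKKKKK   [S → o]
eeeeeeoKKKKKK ⇒ eeeeeeooKKKKKK   [K → o K]
eeeeeeooKKKKKK ⇒ eeeeeeoooKKKKK   [K → o]
eeeeeeoooKKKKK ⇒ eeeeeeooooKKKK   [K → o]
eeeeeeooooKKKK ⇒ eeeeeeoooooKKK   [K → o]
eeeeeeoooooKKK ⇒ eeeeeeooooooKK   [K → o]
eeeeeeooooooKK ⇒ eeeeeeoooooooK   [K → o]
eeeeeeoooooooK ⇒ eeeeeeoooooooo   [K → o]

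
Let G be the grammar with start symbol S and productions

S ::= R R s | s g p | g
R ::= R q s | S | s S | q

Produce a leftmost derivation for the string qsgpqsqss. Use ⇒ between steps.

S ⇒ RRs   [S ::= R R s]
RRs ⇒ qRs   [R ::= q]
qRs ⇒ qSs   [R ::= S]
qSs ⇒ qRRss   [S ::= R R s]
qRRss ⇒ qRqsRss   [R ::= R q s]
qRqsRss ⇒ qSqsRss   [R ::= S]
qSqsRss ⇒ qsgpqsRss   [S ::= s g p]
qsgpqsRss ⇒ qsgpqsqss   [R ::= q]

S ⇒ RRs ⇒ qRs ⇒ qSs ⇒ qRRss ⇒ qRqsRss ⇒ qSqsRss ⇒ qsgpqsRss ⇒ qsgpqsqss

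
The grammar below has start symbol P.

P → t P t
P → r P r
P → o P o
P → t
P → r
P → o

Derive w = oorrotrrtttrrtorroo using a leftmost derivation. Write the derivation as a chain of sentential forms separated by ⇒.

P ⇒ oPo ⇒ ooPoo ⇒ oorProo ⇒ oorrPrroo ⇒ oorroPorroo ⇒ oorrotPtorroo ⇒ oorrotrPrtorroo ⇒ oorrotrrPrrtorroo ⇒ oorrotrrtPtrrtorroo ⇒ oorrotrrtttrrtorroo

P ⇒ oPo   [P → o P o]
oPo ⇒ ooPoo   [P → o P o]
ooPoo ⇒ oorProo   [P → r P r]
oorProo ⇒ oorrPrroo   [P → r P r]
oorrPrroo ⇒ oorroPorroo   [P → o P o]
oorroPorroo ⇒ oorrotPtorroo   [P → t P t]
oorrotPtorroo ⇒ oorrotrPrtorroo   [P → r P r]
oorrotrPrtorroo ⇒ oorrotrrPrrtorroo   [P → r P r]
oorrotrrPrrtorroo ⇒ oorrotrrtPtrrtorroo   [P → t P t]
oorrotrrtPtrrtorroo ⇒ oorrotrrtttrrtorroo   [P → t]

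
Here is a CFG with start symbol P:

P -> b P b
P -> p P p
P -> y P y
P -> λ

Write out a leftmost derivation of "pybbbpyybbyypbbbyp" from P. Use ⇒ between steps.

P ⇒ pPp ⇒ pyPyp ⇒ pybPbyp ⇒ pybbPbbyp ⇒ pybbbPbbbyp ⇒ pybbbpPpbbbyp ⇒ pybbbpyPypbbbyp ⇒ pybbbpyyPyypbbbyp ⇒ pybbbpyybPbyypbbbyp ⇒ pybbbpyybbyypbbbyp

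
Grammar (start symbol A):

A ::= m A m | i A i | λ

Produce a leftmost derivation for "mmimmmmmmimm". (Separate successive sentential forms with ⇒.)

A⇒mAm⇒mmAmm⇒mmiAimm⇒mmimAmimm⇒mmimmAmmimm⇒mmimmmAmmmimm⇒mmimmmmmmimm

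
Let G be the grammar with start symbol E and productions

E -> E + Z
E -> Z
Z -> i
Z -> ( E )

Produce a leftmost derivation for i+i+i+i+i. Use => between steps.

E=>E+Z=>E+Z+Z=>E+Z+Z+Z=>E+Z+Z+Z+Z=>Z+Z+Z+Z+Z=>i+Z+Z+Z+Z=>i+i+Z+Z+Z=>i+i+i+Z+Z=>i+i+i+i+Z=>i+i+i+i+i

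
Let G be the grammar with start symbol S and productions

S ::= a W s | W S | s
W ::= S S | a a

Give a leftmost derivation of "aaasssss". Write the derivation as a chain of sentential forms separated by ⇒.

S⇒aWs⇒aSSs⇒aWSSs⇒aSSSSs⇒aWSSSSs⇒aaaSSSSs⇒aaasSSSs⇒aaassSSs⇒aaasssSs⇒aaasssss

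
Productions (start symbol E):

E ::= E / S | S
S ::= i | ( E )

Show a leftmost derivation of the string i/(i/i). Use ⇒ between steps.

E ⇒ E/S ⇒ S/S ⇒ i/S ⇒ i/(E) ⇒ i/(E/S) ⇒ i/(S/S) ⇒ i/(i/S) ⇒ i/(i/i)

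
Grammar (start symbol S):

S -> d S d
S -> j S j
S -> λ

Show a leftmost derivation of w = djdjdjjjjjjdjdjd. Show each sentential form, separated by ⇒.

S ⇒ dSd   [S -> d S d]
dSd ⇒ djSjd   [S -> j S j]
djSjd ⇒ djdSdjd   [S -> d S d]
djdSdjd ⇒ djdjSjdjd   [S -> j S j]
djdjSjdjd ⇒ djdjdSdjdjd   [S -> d S d]
djdjdSdjdjd ⇒ djdjdjSjdjdjd   [S -> j S j]
djdjdjSjdjdjd ⇒ djdjdjjSjjdjdjd   [S -> j S j]
djdjdjjSjjdjdjd ⇒ djdjdjjjSjjjdjdjd   [S -> j S j]
djdjdjjjSjjjdjdjd ⇒ djdjdjjjjjjdjdjd   [S -> λ]

S⇒dSd⇒djSjd⇒djdSdjd⇒djdjSjdjd⇒djdjdSdjdjd⇒djdjdjSjdjdjd⇒djdjdjjSjjdjdjd⇒djdjdjjjSjjjdjdjd⇒djdjdjjjjjjdjdjd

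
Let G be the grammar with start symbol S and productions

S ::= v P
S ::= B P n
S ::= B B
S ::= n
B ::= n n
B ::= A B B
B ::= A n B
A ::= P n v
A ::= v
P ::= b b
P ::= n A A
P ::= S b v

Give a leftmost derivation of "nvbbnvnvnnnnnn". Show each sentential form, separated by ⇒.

S ⇒ BB ⇒ ABBB ⇒ PnvBBB ⇒ nAAnvBBB ⇒ nvAnvBBB ⇒ nvPnvnvBBB ⇒ nvbbnvnvBBB ⇒ nvbbnvnvnnBB ⇒ nvbbnvnvnnnnB ⇒ nvbbnvnvnnnnnn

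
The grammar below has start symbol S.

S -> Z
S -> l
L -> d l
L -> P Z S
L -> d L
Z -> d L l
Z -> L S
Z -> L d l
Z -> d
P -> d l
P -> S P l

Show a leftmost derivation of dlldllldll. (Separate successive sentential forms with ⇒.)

S⇒Z⇒dLl⇒dPZSl⇒dSPlZSl⇒dlPlZSl⇒dlSPllZSl⇒dllPllZSl⇒dlldlllZSl⇒dlldllldSl⇒dlldllldll

S ⇒ Z   [S -> Z]
Z ⇒ dLl   [Z -> d L l]
dLl ⇒ dPZSl   [L -> P Z S]
dPZSl ⇒ dSPlZSl   [P -> S P l]
dSPlZSl ⇒ dlPlZSl   [S -> l]
dlPlZSl ⇒ dlSPllZSl   [P -> S P l]
dlSPllZSl ⇒ dllPllZSl   [S -> l]
dllPllZSl ⇒ dlldlllZSl   [P -> d l]
dlldlllZSl ⇒ dlldllldSl   [Z -> d]
dlldllldSl ⇒ dlldllldll   [S -> l]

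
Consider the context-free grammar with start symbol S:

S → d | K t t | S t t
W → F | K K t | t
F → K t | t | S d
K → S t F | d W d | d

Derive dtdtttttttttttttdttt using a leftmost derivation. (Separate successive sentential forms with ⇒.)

S⇒Ktt⇒StFtt⇒StttFtt⇒StttttFtt⇒StttttttFtt⇒StttttttttFtt⇒StttttttttttFtt⇒KtttttttttttttFtt⇒dWdtttttttttttttFtt⇒dtdtttttttttttttFtt⇒dtdtttttttttttttKttt⇒dtdtttttttttttttdttt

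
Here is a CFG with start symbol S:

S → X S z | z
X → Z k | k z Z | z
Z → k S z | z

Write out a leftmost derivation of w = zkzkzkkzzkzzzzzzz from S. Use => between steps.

S => XSz => ZkSz => zkSz => zkXSzz => zkzSzz => zkzXSzzz => zkzkzZSzzz => zkzkzkSzSzzz => zkzkzkXSzzSzzz => zkzkzkZkSzzSzzz => zkzkzkkSzkSzzSzzz => zkzkzkkzzkSzzSzzz => zkzkzkkzzkzzzSzzz => zkzkzkkzzkzzzzzzz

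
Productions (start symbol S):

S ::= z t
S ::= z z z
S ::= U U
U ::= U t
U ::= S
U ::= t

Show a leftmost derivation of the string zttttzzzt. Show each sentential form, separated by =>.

S => UU   [S ::= U U]
UU => SU   [U ::= S]
SU => UUU   [S ::= U U]
UUU => UtUU   [U ::= U t]
UtUU => UttUU   [U ::= U t]
UttUU => UtttUU   [U ::= U t]
UtttUU => StttUU   [U ::= S]
StttUU => zttttUU   [S ::= z t]
zttttUU => zttttSU   [U ::= S]
zttttSU => zttttzzzU   [S ::= z z z]
zttttzzzU => zttttzzzt   [U ::= t]

S=>UU=>SU=>UUU=>UtUU=>UttUU=>UtttUU=>StttUU=>zttttUU=>zttttSU=>zttttzzzU=>zttttzzzt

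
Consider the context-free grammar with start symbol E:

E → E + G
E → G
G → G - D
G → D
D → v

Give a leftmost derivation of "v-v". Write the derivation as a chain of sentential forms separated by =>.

E=>G=>G-D=>D-D=>v-D=>v-v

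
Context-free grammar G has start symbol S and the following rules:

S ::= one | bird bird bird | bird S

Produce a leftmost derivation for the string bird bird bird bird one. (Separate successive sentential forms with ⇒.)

S ⇒ bird S   [S ::= bird S]
bird S ⇒ bird bird S   [S ::= bird S]
bird bird S ⇒ bird bird bird S   [S ::= bird S]
bird bird bird S ⇒ bird bird bird bird S   [S ::= bird S]
bird bird bird bird S ⇒ bird bird bird bird one   [S ::= one]

S ⇒ bird S ⇒ bird bird S ⇒ bird bird bird S ⇒ bird bird bird bird S ⇒ bird bird bird bird one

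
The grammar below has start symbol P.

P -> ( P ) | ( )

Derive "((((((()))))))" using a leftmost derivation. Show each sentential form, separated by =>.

P => (P)   [P -> ( P )]
(P) => ((P))   [P -> ( P )]
((P)) => (((P)))   [P -> ( P )]
(((P))) => ((((P))))   [P -> ( P )]
((((P)))) => (((((P)))))   [P -> ( P )]
(((((P))))) => ((((((P))))))   [P -> ( P )]
((((((P)))))) => ((((((()))))))   [P -> ( )]

P => (P) => ((P)) => (((P))) => ((((P)))) => (((((P))))) => ((((((P)))))) => ((((((()))))))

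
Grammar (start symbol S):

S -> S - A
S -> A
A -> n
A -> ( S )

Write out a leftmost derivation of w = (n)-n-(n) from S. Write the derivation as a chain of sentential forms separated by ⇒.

S ⇒ S-A ⇒ S-A-A ⇒ A-A-A ⇒ (S)-A-A ⇒ (A)-A-A ⇒ (n)-A-A ⇒ (n)-n-A ⇒ (n)-n-(S) ⇒ (n)-n-(A) ⇒ (n)-n-(n)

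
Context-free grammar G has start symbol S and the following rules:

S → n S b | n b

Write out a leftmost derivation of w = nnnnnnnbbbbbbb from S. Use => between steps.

S => nSb => nnSbb => nnnSbbb => nnnnSbbbb => nnnnnSbbbbb => nnnnnnSbbbbbb => nnnnnnnbbbbbbb

S => nSb   [S → n S b]
nSb => nnSbb   [S → n S b]
nnSbb => nnnSbbb   [S → n S b]
nnnSbbb => nnnnSbbbb   [S → n S b]
nnnnSbbbb => nnnnnSbbbbb   [S → n S b]
nnnnnSbbbbb => nnnnnnSbbbbbb   [S → n S b]
nnnnnnSbbbbbb => nnnnnnnbbbbbbb   [S → n b]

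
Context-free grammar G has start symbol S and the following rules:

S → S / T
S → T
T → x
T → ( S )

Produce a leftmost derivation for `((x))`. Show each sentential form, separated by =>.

S=>T=>(S)=>(T)=>((S))=>((T))=>((x))

S => T   [S → T]
T => (S)   [T → ( S )]
(S) => (T)   [S → T]
(T) => ((S))   [T → ( S )]
((S)) => ((T))   [S → T]
((T)) => ((x))   [T → x]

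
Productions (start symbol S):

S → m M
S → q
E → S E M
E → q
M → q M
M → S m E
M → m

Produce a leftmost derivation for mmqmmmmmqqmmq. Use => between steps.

S => mM => mSmE => mmMmE => mmSmEmE => mmqmEmE => mmqmSEMmE => mmqmmMEMmE => mmqmmSmEEMmE => mmqmmmMmEEMmE => mmqmmmmmEEMmE => mmqmmmmmqEMmE => mmqmmmmmqqMmE => mmqmmmmmqqmmE => mmqmmmmmqqmmq

S => mM   [S → m M]
mM => mSmE   [M → S m E]
mSmE => mmMmE   [S → m M]
mmMmE => mmSmEmE   [M → S m E]
mmSmEmE => mmqmEmE   [S → q]
mmqmEmE => mmqmSEMmE   [E → S E M]
mmqmSEMmE => mmqmmMEMmE   [S → m M]
mmqmmMEMmE => mmqmmSmEEMmE   [M → S m E]
mmqmmSmEEMmE => mmqmmmMmEEMmE   [S → m M]
mmqmmmMmEEMmE => mmqmmmmmEEMmE   [M → m]
mmqmmmmmEEMmE => mmqmmmmmqEMmE   [E → q]
mmqmmmmmqEMmE => mmqmmmmmqqMmE   [E → q]
mmqmmmmmqqMmE => mmqmmmmmqqmmE   [M → m]
mmqmmmmmqqmmE => mmqmmmmmqqmmq   [E → q]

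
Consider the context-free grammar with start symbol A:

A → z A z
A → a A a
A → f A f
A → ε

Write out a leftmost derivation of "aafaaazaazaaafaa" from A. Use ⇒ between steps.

A ⇒ aAa   [A → a A a]
aAa ⇒ aaAaa   [A → a A a]
aaAaa ⇒ aafAfaa   [A → f A f]
aafAfaa ⇒ aafaAafaa   [A → a A a]
aafaAafaa ⇒ aafaaAaafaa   [A → a A a]
aafaaAaafaa ⇒ aafaaaAaaafaa   [A → a A a]
aafaaaAaaafaa ⇒ aafaaazAzaaafaa   [A → z A z]
aafaaazAzaaafaa ⇒ aafaaazaAazaaafaa   [A → a A a]
aafaaazaAazaaafaa ⇒ aafaaazaazaaafaa   [A → ε]

A ⇒ aAa ⇒ aaAaa ⇒ aafAfaa ⇒ aafaAafaa ⇒ aafaaAaafaa ⇒ aafaaaAaaafaa ⇒ aafaaazAzaaafaa ⇒ aafaaazaAazaaafaa ⇒ aafaaazaazaaafaa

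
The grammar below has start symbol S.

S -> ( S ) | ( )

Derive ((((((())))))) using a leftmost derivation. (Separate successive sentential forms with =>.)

S=>(S)=>((S))=>(((S)))=>((((S))))=>(((((S)))))=>((((((S))))))=>((((((()))))))

S => (S)   [S -> ( S )]
(S) => ((S))   [S -> ( S )]
((S)) => (((S)))   [S -> ( S )]
(((S))) => ((((S))))   [S -> ( S )]
((((S)))) => (((((S)))))   [S -> ( S )]
(((((S))))) => ((((((S))))))   [S -> ( S )]
((((((S)))))) => ((((((()))))))   [S -> ( )]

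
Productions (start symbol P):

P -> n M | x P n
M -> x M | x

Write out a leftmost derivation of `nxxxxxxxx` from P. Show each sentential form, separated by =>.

P => nM => nxM => nxxM => nxxxM => nxxxxM => nxxxxxM => nxxxxxxM => nxxxxxxxM => nxxxxxxxx

P => nM   [P -> n M]
nM => nxM   [M -> x M]
nxM => nxxM   [M -> x M]
nxxM => nxxxM   [M -> x M]
nxxxM => nxxxxM   [M -> x M]
nxxxxM => nxxxxxM   [M -> x M]
nxxxxxM => nxxxxxxM   [M -> x M]
nxxxxxxM => nxxxxxxxM   [M -> x M]
nxxxxxxxM => nxxxxxxxx   [M -> x]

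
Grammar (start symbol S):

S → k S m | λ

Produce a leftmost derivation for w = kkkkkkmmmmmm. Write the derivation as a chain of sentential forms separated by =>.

S => kSm => kkSmm => kkkSmmm => kkkkSmmmm => kkkkkSmmmmm => kkkkkkSmmmmmm => kkkkkkmmmmmm

S => kSm   [S → k S m]
kSm => kkSmm   [S → k S m]
kkSmm => kkkSmmm   [S → k S m]
kkkSmmm => kkkkSmmmm   [S → k S m]
kkkkSmmmm => kkkkkSmmmmm   [S → k S m]
kkkkkSmmmmm => kkkkkkSmmmmmm   [S → k S m]
kkkkkkSmmmmmm => kkkkkkmmmmmm   [S → λ]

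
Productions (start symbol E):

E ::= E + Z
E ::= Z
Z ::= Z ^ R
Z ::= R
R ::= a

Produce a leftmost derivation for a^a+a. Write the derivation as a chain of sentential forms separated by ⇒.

E ⇒ E+Z   [E ::= E + Z]
E+Z ⇒ Z+Z   [E ::= Z]
Z+Z ⇒ Z^R+Z   [Z ::= Z ^ R]
Z^R+Z ⇒ R^R+Z   [Z ::= R]
R^R+Z ⇒ a^R+Z   [R ::= a]
a^R+Z ⇒ a^a+Z   [R ::= a]
a^a+Z ⇒ a^a+R   [Z ::= R]
a^a+R ⇒ a^a+a   [R ::= a]

E ⇒ E+Z ⇒ Z+Z ⇒ Z^R+Z ⇒ R^R+Z ⇒ a^R+Z ⇒ a^a+Z ⇒ a^a+R ⇒ a^a+a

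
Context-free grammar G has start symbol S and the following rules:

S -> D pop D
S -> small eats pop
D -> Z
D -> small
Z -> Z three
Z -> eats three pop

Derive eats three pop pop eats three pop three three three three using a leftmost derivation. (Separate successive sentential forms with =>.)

S => D pop D   [S -> D pop D]
D pop D => Z pop D   [D -> Z]
Z pop D => eats three pop pop D   [Z -> eats three pop]
eats three pop pop D => eats three pop pop Z   [D -> Z]
eats three pop pop Z => eats three pop pop Z three   [Z -> Z three]
eats three pop pop Z three => eats three pop pop Z three three   [Z -> Z three]
eats three pop pop Z three three => eats three pop pop Z three three three   [Z -> Z three]
eats three pop pop Z three three three => eats three pop pop Z three three three three   [Z -> Z three]
eats three pop pop Z three three three three => eats three pop pop eats three pop three three three three   [Z -> eats three pop]

S => D pop D => Z pop D => eats three pop pop D => eats three pop pop Z => eats three pop pop Z three => eats three pop pop Z three three => eats three pop pop Z three three three => eats three pop pop Z three three three three => eats three pop pop eats three pop three three three three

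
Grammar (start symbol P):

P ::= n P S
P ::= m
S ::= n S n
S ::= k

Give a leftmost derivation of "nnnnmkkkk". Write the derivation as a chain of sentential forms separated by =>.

P => nPS => nnPSS => nnnPSSS => nnnnPSSSS => nnnnmSSSS => nnnnmkSSS => nnnnmkkSS => nnnnmkkkS => nnnnmkkkk

P => nPS   [P ::= n P S]
nPS => nnPSS   [P ::= n P S]
nnPSS => nnnPSSS   [P ::= n P S]
nnnPSSS => nnnnPSSSS   [P ::= n P S]
nnnnPSSSS => nnnnmSSSS   [P ::= m]
nnnnmSSSS => nnnnmkSSS   [S ::= k]
nnnnmkSSS => nnnnmkkSS   [S ::= k]
nnnnmkkSS => nnnnmkkkS   [S ::= k]
nnnnmkkkS => nnnnmkkkk   [S ::= k]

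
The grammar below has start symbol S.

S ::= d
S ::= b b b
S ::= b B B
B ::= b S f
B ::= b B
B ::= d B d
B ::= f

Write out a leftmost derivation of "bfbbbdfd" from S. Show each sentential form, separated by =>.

S => bBB => bfB => bfbB => bfbbB => bfbbbB => bfbbbdBd => bfbbbdfd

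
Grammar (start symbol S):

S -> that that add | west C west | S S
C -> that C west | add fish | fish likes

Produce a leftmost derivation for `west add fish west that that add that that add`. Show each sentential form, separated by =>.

S => S S => west C west S => west add fish west S => west add fish west S S => west add fish west that that add S => west add fish west that that add that that add

S => S S   [S -> S S]
S S => west C west S   [S -> west C west]
west C west S => west add fish west S   [C -> add fish]
west add fish west S => west add fish west S S   [S -> S S]
west add fish west S S => west add fish west that that add S   [S -> that that add]
west add fish west that that add S => west add fish west that that add that that add   [S -> that that add]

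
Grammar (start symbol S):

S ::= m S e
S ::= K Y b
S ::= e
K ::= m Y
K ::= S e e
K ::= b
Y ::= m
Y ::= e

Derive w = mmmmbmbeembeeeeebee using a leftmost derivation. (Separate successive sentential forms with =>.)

S => mSe   [S ::= m S e]
mSe => mmSee   [S ::= m S e]
mmSee => mmKYbee   [S ::= K Y b]
mmKYbee => mmSeeYbee   [K ::= S e e]
mmSeeYbee => mmmSeeeYbee   [S ::= m S e]
mmmSeeeYbee => mmmmSeeeeYbee   [S ::= m S e]
mmmmSeeeeYbee => mmmmKYbeeeeYbee   [S ::= K Y b]
mmmmKYbeeeeYbee => mmmmSeeYbeeeeYbee   [K ::= S e e]
mmmmSeeYbeeeeYbee => mmmmKYbeeYbeeeeYbee   [S ::= K Y b]
mmmmKYbeeYbeeeeYbee => mmmmbYbeeYbeeeeYbee   [K ::= b]
mmmmbYbeeYbeeeeYbee => mmmmbmbeeYbeeeeYbee   [Y ::= m]
mmmmbmbeeYbeeeeYbee => mmmmbmbeembeeeeYbee   [Y ::= m]
mmmmbmbeembeeeeYbee => mmmmbmbeembeeeeebee   [Y ::= e]

S=>mSe=>mmSee=>mmKYbee=>mmSeeYbee=>mmmSeeeYbee=>mmmmSeeeeYbee=>mmmmKYbeeeeYbee=>mmmmSeeYbeeeeYbee=>mmmmKYbeeYbeeeeYbee=>mmmmbYbeeYbeeeeYbee=>mmmmbmbeeYbeeeeYbee=>mmmmbmbeembeeeeYbee=>mmmmbmbeembeeeeebee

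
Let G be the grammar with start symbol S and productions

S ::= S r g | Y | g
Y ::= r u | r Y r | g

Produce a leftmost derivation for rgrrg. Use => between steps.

S => Srg => Yrg => rYrrg => rgrrg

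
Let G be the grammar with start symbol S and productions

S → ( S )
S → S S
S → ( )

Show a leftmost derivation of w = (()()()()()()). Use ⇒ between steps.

S ⇒ (S) ⇒ (SS) ⇒ (SSS) ⇒ (SSSS) ⇒ (SSSSS) ⇒ (SSSSSS) ⇒ (()SSSSS) ⇒ (()()SSSS) ⇒ (()()()SSS) ⇒ (()()()()SS) ⇒ (()()()()()S) ⇒ (()()()()()())

S ⇒ (S)   [S → ( S )]
(S) ⇒ (SS)   [S → S S]
(SS) ⇒ (SSS)   [S → S S]
(SSS) ⇒ (SSSS)   [S → S S]
(SSSS) ⇒ (SSSSS)   [S → S S]
(SSSSS) ⇒ (SSSSSS)   [S → S S]
(SSSSSS) ⇒ (()SSSSS)   [S → ( )]
(()SSSSS) ⇒ (()()SSSS)   [S → ( )]
(()()SSSS) ⇒ (()()()SSS)   [S → ( )]
(()()()SSS) ⇒ (()()()()SS)   [S → ( )]
(()()()()SS) ⇒ (()()()()()S)   [S → ( )]
(()()()()()S) ⇒ (()()()()()())   [S → ( )]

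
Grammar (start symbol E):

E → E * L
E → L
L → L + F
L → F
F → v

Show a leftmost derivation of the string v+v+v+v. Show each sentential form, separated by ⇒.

E⇒L⇒L+F⇒L+F+F⇒L+F+F+F⇒F+F+F+F⇒v+F+F+F⇒v+v+F+F⇒v+v+v+F⇒v+v+v+v

E ⇒ L   [E → L]
L ⇒ L+F   [L → L + F]
L+F ⇒ L+F+F   [L → L + F]
L+F+F ⇒ L+F+F+F   [L → L + F]
L+F+F+F ⇒ F+F+F+F   [L → F]
F+F+F+F ⇒ v+F+F+F   [F → v]
v+F+F+F ⇒ v+v+F+F   [F → v]
v+v+F+F ⇒ v+v+v+F   [F → v]
v+v+v+F ⇒ v+v+v+v   [F → v]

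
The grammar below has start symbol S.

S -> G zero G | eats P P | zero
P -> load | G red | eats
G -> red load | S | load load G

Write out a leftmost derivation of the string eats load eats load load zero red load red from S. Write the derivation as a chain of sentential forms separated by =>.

S => eats P P => eats load P => eats load G red => eats load S red => eats load G zero G red => eats load S zero G red => eats load eats P P zero G red => eats load eats load P zero G red => eats load eats load load zero G red => eats load eats load load zero red load red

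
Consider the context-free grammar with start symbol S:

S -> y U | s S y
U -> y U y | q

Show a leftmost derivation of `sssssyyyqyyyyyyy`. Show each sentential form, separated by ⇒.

S⇒sSy⇒ssSyy⇒sssSyyy⇒ssssSyyyy⇒sssssSyyyyy⇒sssssyUyyyyy⇒sssssyyUyyyyyy⇒sssssyyyUyyyyyyy⇒sssssyyyqyyyyyyy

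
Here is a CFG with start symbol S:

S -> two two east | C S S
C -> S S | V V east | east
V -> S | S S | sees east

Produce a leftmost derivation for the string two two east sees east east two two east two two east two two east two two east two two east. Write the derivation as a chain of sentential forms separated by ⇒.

S ⇒ C S S   [S -> C S S]
C S S ⇒ S S S S   [C -> S S]
S S S S ⇒ C S S S S S   [S -> C S S]
C S S S S S ⇒ V V east S S S S S   [C -> V V east]
V V east S S S S S ⇒ S V east S S S S S   [V -> S]
S V east S S S S S ⇒ two two east V east S S S S S   [S -> two two east]
two two east V east S S S S S ⇒ two two east sees east east S S S S S   [V -> sees east]
two two east sees east east S S S S S ⇒ two two east sees east east two two east S S S S   [S -> two two east]
two two east sees east east two two east S S S S ⇒ two two east sees east east two two east two two east S S S   [S -> two two east]
two two east sees east east two two east two two east S S S ⇒ two two east sees east east two two east two two east two two east S S   [S -> two two east]
two two east sees east east two two east two two east two two east S S ⇒ two two east sees east east two two east two two east two two east two two east S   [S -> two two east]
two two east sees east east two two east two two east two two east two two east S ⇒ two two east sees east east two two east two two east two two east two two east two two east   [S -> two two east]

S ⇒ C S S ⇒ S S S S ⇒ C S S S S S ⇒ V V east S S S S S ⇒ S V east S S S S S ⇒ two two east V east S S S S S ⇒ two two east sees east east S S S S S ⇒ two two east sees east east two two east S S S S ⇒ two two east sees east east two two east two two east S S S ⇒ two two east sees east east two two east two two east two two east S S ⇒ two two east sees east east two two east two two east two two east two two east S ⇒ two two east sees east east two two east two two east two two east two two east two two east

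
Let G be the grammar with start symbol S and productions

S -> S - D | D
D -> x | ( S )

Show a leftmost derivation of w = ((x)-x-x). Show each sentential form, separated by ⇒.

S ⇒ D ⇒ (S) ⇒ (S-D) ⇒ (S-D-D) ⇒ (D-D-D) ⇒ ((S)-D-D) ⇒ ((D)-D-D) ⇒ ((x)-D-D) ⇒ ((x)-x-D) ⇒ ((x)-x-x)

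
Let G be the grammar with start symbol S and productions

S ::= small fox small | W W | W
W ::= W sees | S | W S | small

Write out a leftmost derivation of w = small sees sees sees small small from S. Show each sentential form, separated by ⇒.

S ⇒ W W ⇒ S W ⇒ W W W ⇒ W sees W W ⇒ W sees sees W W ⇒ W sees sees sees W W ⇒ small sees sees sees W W ⇒ small sees sees sees small W ⇒ small sees sees sees small small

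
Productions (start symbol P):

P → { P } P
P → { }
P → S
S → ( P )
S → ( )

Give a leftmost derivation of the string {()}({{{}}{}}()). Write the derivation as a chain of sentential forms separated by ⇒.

P⇒{P}P⇒{S}P⇒{()}P⇒{()}S⇒{()}(P)⇒{()}({P}P)⇒{()}({{P}P}P)⇒{()}({{{}}P}P)⇒{()}({{{}}{}}P)⇒{()}({{{}}{}}S)⇒{()}({{{}}{}}())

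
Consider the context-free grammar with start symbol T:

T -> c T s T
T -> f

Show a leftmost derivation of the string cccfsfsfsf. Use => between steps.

T => cTsT => ccTsTsT => cccTsTsTsT => cccfsTsTsT => cccfsfsTsT => cccfsfsfsT => cccfsfsfsf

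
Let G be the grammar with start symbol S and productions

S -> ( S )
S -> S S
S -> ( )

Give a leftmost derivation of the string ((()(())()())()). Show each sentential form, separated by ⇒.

S ⇒ (S)   [S -> ( S )]
(S) ⇒ (SS)   [S -> S S]
(SS) ⇒ ((S)S)   [S -> ( S )]
((S)S) ⇒ ((SS)S)   [S -> S S]
((SS)S) ⇒ ((SSS)S)   [S -> S S]
((SSS)S) ⇒ ((SSSS)S)   [S -> S S]
((SSSS)S) ⇒ ((()SSS)S)   [S -> ( )]
((()SSS)S) ⇒ ((()(S)SS)S)   [S -> ( S )]
((()(S)SS)S) ⇒ ((()(())SS)S)   [S -> ( )]
((()(())SS)S) ⇒ ((()(())()S)S)   [S -> ( )]
((()(())()S)S) ⇒ ((()(())()())S)   [S -> ( )]
((()(())()())S) ⇒ ((()(())()())())   [S -> ( )]

S ⇒ (S) ⇒ (SS) ⇒ ((S)S) ⇒ ((SS)S) ⇒ ((SSS)S) ⇒ ((SSSS)S) ⇒ ((()SSS)S) ⇒ ((()(S)SS)S) ⇒ ((()(())SS)S) ⇒ ((()(())()S)S) ⇒ ((()(())()())S) ⇒ ((()(())()())())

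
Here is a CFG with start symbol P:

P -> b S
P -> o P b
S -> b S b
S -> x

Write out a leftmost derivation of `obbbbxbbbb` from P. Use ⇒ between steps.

P ⇒ oPb   [P -> o P b]
oPb ⇒ obSb   [P -> b S]
obSb ⇒ obbSbb   [S -> b S b]
obbSbb ⇒ obbbSbbb   [S -> b S b]
obbbSbbb ⇒ obbbbSbbbb   [S -> b S b]
obbbbSbbbb ⇒ obbbbxbbbb   [S -> x]

P ⇒ oPb ⇒ obSb ⇒ obbSbb ⇒ obbbSbbb ⇒ obbbbSbbbb ⇒ obbbbxbbbb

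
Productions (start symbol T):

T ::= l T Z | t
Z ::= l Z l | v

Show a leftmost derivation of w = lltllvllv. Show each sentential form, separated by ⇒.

T ⇒ lTZ ⇒ llTZZ ⇒ lltZZ ⇒ lltlZlZ ⇒ lltllZllZ ⇒ lltllvllZ ⇒ lltllvllv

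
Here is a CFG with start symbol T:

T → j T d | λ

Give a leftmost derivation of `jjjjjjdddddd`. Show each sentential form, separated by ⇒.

T ⇒ jTd ⇒ jjTdd ⇒ jjjTddd ⇒ jjjjTdddd ⇒ jjjjjTddddd ⇒ jjjjjjTdddddd ⇒ jjjjjjdddddd

T ⇒ jTd   [T → j T d]
jTd ⇒ jjTdd   [T → j T d]
jjTdd ⇒ jjjTddd   [T → j T d]
jjjTddd ⇒ jjjjTdddd   [T → j T d]
jjjjTdddd ⇒ jjjjjTddddd   [T → j T d]
jjjjjTddddd ⇒ jjjjjjTdddddd   [T → j T d]
jjjjjjTdddddd ⇒ jjjjjjdddddd   [T → λ]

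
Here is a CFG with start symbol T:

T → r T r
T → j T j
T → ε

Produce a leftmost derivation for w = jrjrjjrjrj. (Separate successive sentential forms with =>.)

T=>jTj=>jrTrj=>jrjTjrj=>jrjrTrjrj=>jrjrjTjrjrj=>jrjrjjrjrj

T => jTj   [T → j T j]
jTj => jrTrj   [T → r T r]
jrTrj => jrjTjrj   [T → j T j]
jrjTjrj => jrjrTrjrj   [T → r T r]
jrjrTrjrj => jrjrjTjrjrj   [T → j T j]
jrjrjTjrjrj => jrjrjjrjrj   [T → ε]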